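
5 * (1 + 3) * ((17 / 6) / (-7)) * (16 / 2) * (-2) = 2720 / 21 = 129.52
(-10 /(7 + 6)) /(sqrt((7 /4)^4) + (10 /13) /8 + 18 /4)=-160 /1593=-0.10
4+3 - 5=2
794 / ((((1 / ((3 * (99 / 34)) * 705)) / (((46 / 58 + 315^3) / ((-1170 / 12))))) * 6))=-128798224801686 / 493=-261254005682.93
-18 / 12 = -3 / 2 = -1.50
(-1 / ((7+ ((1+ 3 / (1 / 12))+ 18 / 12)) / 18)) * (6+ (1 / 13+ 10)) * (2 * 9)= -135432 / 1183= -114.48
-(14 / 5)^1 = -14 / 5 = -2.80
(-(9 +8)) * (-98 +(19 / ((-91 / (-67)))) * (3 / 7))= 1564.08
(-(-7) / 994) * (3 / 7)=3 / 994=0.00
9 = 9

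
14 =14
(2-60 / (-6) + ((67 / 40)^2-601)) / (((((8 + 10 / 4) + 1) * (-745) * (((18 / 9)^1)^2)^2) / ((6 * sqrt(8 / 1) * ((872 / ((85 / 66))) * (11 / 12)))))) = 37110324537 * sqrt(2) / 1165180000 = 45.04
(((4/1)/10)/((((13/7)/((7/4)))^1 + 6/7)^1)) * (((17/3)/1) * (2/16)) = 833/5640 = 0.15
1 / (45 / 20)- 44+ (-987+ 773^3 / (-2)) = -4157027803 / 18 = -230945989.06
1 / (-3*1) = -1 / 3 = -0.33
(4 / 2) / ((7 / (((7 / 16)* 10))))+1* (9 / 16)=29 / 16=1.81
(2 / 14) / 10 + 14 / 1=981 / 70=14.01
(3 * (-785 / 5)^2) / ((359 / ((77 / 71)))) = 5693919 / 25489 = 223.39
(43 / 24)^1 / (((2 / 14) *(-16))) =-301 / 384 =-0.78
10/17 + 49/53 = 1363/901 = 1.51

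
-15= -15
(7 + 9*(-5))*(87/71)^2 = -287622/5041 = -57.06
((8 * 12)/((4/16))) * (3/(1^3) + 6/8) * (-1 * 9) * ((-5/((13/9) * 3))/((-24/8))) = -64800/13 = -4984.62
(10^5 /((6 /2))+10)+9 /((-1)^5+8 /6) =33370.33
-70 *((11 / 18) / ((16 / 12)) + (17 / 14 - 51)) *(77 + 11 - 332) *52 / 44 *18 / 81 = -65715910 / 297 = -221265.69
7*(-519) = -3633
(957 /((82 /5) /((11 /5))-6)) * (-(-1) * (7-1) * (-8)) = -31581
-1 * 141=-141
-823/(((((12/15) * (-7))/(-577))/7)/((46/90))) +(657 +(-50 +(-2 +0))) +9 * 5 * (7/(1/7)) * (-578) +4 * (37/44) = -624599491/396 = -1577271.44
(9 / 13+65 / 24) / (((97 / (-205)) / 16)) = -435010 / 3783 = -114.99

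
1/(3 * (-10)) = -1/30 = -0.03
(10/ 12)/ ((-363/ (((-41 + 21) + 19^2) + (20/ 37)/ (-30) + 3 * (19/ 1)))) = -10040/ 10989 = -0.91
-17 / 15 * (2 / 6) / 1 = -17 / 45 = -0.38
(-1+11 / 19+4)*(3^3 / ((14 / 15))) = 13770 / 133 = 103.53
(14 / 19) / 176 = 7 / 1672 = 0.00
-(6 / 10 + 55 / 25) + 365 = 362.20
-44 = -44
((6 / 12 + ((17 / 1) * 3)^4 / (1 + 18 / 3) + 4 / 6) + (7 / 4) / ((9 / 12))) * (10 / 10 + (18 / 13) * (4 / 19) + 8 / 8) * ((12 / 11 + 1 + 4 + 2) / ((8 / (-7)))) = -15678665.32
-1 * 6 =-6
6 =6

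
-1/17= -0.06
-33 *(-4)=132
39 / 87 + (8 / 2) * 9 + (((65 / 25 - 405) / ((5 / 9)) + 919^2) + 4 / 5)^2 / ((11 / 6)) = 77436709083253481 / 199375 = 388397286937.95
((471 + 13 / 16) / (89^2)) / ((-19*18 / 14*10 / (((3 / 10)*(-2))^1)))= 0.00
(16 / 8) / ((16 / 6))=3 / 4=0.75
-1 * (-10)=10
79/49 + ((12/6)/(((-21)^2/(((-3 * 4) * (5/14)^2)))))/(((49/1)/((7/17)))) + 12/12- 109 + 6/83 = -7563714955/71144031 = -106.32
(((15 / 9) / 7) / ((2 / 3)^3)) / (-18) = -5 / 112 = -0.04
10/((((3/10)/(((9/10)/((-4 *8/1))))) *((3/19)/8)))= -95/2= -47.50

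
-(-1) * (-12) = -12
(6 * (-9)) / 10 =-27 / 5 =-5.40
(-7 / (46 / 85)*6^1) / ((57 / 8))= -4760 / 437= -10.89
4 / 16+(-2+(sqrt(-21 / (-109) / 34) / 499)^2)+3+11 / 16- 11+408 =2945108878867 / 7382381648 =398.94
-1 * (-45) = 45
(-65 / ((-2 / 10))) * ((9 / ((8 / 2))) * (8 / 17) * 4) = 23400 / 17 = 1376.47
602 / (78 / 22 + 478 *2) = 6622 / 10555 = 0.63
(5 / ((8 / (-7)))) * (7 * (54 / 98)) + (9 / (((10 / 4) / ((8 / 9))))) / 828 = -16.87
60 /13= 4.62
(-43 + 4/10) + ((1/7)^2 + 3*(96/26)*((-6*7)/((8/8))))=-1617376/3185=-507.81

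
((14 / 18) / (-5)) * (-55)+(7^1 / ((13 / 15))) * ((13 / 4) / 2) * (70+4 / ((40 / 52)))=8960 / 9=995.56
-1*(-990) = 990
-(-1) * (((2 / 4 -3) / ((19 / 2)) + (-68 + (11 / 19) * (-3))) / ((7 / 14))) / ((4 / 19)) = -665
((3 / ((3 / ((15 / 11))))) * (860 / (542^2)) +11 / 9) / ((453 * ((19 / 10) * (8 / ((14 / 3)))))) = 0.00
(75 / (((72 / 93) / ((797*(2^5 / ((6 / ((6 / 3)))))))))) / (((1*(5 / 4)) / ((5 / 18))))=183014.81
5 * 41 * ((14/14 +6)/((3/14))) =20090/3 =6696.67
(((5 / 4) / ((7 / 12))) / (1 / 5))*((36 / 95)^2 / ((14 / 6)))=11664 / 17689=0.66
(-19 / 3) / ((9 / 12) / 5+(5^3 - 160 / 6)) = -20 / 311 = -0.06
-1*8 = -8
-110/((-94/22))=1210/47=25.74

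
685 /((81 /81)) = 685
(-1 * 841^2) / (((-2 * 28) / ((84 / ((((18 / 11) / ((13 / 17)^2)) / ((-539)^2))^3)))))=111419896841859822446597114887139 / 93846868272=1187252157620510421017.12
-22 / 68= -11 / 34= -0.32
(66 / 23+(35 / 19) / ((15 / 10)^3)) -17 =-160285 / 11799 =-13.58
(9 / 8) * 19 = 171 / 8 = 21.38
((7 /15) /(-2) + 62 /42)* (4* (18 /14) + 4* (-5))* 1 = -4524 /245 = -18.47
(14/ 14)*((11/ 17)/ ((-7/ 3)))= -33/ 119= -0.28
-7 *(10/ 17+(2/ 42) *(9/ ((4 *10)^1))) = -2851/ 680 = -4.19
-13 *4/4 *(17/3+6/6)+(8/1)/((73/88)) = -77.02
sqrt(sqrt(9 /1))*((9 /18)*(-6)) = -3*sqrt(3) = -5.20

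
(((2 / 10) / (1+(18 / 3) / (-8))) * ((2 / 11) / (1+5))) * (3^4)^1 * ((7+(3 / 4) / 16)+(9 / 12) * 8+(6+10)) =57.04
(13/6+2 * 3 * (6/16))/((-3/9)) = -53/4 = -13.25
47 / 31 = 1.52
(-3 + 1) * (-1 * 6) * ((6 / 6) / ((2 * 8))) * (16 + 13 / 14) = 711 / 56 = 12.70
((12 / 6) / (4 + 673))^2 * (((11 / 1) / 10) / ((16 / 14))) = 77 / 9166580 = 0.00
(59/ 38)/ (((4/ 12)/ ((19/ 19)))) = 177/ 38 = 4.66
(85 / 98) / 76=85 / 7448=0.01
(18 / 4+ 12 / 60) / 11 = 47 / 110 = 0.43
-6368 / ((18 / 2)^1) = -6368 / 9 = -707.56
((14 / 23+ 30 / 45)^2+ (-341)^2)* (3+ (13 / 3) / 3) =22144863400 / 42849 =516811.67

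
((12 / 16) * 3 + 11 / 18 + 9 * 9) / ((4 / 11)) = 33209 / 144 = 230.62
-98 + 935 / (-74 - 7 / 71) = -581963 / 5261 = -110.62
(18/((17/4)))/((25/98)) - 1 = 6631/425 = 15.60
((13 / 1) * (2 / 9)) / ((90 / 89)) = 1157 / 405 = 2.86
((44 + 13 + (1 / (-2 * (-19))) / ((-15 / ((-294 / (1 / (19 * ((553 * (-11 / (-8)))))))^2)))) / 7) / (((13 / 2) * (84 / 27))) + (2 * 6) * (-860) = -45579042965577 / 203840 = -223602055.36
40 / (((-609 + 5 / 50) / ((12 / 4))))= -1200 / 6089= -0.20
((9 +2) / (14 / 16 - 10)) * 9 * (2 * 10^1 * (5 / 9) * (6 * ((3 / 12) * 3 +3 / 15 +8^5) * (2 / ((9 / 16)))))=-18455472640 / 219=-84271564.57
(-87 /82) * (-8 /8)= 87 /82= 1.06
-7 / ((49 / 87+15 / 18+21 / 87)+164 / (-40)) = 145 / 51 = 2.84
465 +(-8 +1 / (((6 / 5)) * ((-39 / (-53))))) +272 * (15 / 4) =345883 / 234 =1478.13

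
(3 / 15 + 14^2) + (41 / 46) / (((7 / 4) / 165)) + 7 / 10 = 452309 / 1610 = 280.94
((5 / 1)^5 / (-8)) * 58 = -90625 / 4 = -22656.25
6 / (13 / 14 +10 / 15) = 252 / 67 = 3.76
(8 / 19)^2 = 64 / 361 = 0.18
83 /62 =1.34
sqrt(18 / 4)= 3*sqrt(2) / 2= 2.12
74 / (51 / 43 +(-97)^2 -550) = 0.01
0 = 0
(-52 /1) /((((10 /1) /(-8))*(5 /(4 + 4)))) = 1664 /25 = 66.56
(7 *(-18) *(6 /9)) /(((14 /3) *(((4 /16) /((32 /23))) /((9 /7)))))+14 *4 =-11720 /161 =-72.80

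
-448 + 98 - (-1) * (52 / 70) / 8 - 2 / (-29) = -1420343 / 4060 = -349.84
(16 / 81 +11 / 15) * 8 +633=259381 / 405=640.45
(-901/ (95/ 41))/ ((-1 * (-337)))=-36941/ 32015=-1.15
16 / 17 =0.94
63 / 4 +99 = 459 / 4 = 114.75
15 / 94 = 0.16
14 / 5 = 2.80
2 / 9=0.22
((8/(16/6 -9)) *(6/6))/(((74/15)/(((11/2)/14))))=-495/4921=-0.10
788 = 788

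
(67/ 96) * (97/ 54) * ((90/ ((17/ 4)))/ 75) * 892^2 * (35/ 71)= 4524642794/ 32589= 138839.57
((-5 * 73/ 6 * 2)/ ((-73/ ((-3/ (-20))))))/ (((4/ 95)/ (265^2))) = 6671375/ 16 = 416960.94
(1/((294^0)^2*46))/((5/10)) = 1/23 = 0.04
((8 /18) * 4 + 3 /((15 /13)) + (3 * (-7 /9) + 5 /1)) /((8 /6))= 317 /60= 5.28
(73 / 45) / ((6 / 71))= 5183 / 270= 19.20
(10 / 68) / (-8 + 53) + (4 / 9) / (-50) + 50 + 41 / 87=11195803 / 221850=50.47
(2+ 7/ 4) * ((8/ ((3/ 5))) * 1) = 50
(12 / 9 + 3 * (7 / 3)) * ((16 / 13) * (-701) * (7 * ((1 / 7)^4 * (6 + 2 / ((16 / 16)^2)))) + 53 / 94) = -162.99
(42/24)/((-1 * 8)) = -7/32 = -0.22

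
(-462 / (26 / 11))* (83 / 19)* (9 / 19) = -404.46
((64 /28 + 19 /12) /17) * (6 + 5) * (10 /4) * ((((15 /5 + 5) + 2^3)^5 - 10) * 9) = 28114675875 /476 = 59064445.12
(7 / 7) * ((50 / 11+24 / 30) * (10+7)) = 4998 / 55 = 90.87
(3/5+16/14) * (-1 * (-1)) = 61/35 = 1.74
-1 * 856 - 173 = -1029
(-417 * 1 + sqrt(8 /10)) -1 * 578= -995 + 2 * sqrt(5) /5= -994.11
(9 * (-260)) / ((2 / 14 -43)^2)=-637 / 500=-1.27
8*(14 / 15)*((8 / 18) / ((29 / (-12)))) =-1792 / 1305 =-1.37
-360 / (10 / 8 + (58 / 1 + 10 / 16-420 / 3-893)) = 0.37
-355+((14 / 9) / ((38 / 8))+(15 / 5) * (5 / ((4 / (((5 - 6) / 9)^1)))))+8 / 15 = -1212581 / 3420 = -354.56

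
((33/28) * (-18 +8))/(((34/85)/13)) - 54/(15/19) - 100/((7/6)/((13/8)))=-82701/140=-590.72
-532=-532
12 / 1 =12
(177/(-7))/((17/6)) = -1062/119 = -8.92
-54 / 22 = -27 / 11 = -2.45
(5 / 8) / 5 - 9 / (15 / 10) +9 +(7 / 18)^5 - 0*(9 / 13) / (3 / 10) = 5921707 / 1889568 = 3.13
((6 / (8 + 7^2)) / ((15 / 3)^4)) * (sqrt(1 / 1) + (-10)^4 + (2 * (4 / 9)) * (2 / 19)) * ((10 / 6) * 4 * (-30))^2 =218903936 / 3249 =67375.79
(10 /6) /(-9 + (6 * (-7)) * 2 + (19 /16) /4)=-0.02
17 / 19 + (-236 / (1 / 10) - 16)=-45127 / 19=-2375.11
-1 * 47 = -47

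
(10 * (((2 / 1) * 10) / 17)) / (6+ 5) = 200 / 187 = 1.07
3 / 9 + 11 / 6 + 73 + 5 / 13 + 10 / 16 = 76.18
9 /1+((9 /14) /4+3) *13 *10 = 11757 /28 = 419.89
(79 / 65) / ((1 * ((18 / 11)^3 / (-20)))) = -105149 / 18954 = -5.55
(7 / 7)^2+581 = 582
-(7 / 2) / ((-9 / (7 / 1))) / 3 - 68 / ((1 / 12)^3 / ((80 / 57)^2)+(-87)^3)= 39653767969511 / 43695098246106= 0.91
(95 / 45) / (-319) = -19 / 2871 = -0.01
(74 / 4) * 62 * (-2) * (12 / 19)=-27528 / 19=-1448.84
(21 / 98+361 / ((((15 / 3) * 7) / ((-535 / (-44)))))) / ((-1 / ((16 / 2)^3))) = -4952704 / 77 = -64320.83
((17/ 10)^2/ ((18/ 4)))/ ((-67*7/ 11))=-3179/ 211050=-0.02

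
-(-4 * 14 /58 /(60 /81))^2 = -35721 /21025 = -1.70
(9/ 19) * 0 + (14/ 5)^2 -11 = -79/ 25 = -3.16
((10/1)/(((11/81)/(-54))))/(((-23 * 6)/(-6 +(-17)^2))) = 2063070/253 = 8154.43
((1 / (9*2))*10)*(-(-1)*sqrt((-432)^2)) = 240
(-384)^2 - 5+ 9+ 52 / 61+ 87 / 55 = 494736467 / 3355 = 147462.43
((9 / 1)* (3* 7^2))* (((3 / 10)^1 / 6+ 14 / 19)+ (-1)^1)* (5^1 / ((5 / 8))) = -214326 / 95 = -2256.06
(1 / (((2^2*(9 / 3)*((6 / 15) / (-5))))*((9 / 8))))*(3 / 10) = -5 / 18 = -0.28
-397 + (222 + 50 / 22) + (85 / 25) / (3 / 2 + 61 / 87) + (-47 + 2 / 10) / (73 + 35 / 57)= -7593404773 / 44194370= -171.82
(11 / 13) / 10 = 11 / 130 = 0.08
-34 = -34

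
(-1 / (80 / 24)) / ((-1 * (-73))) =-3 / 730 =-0.00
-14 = -14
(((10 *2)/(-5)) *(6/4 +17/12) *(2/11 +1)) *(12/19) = -1820/209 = -8.71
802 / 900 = 401 / 450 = 0.89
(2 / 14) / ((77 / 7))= 1 / 77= 0.01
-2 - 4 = -6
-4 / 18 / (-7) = 2 / 63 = 0.03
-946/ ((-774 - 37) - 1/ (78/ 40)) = 36894/ 31649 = 1.17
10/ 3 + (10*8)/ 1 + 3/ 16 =4009/ 48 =83.52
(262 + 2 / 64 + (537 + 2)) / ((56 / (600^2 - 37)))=9226931579 / 1792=5148957.35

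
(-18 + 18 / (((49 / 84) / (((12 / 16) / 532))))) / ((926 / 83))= -2775105 / 1724212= -1.61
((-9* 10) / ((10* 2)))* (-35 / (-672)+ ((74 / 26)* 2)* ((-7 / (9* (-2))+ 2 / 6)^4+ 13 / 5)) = -17216903 / 233280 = -73.80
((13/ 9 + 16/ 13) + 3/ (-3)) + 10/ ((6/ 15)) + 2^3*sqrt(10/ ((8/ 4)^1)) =8*sqrt(5) + 3121/ 117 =44.56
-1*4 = -4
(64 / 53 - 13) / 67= -0.18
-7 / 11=-0.64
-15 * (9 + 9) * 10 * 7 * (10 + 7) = -321300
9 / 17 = 0.53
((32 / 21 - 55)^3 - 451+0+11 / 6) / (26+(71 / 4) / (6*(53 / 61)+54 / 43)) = -4590757361584 / 860349105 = -5335.92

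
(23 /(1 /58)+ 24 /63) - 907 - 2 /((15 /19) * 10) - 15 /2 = 440609 /1050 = 419.63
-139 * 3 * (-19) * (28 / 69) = 73948 / 23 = 3215.13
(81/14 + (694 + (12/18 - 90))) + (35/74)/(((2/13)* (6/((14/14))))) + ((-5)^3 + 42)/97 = 122622167/200984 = 610.11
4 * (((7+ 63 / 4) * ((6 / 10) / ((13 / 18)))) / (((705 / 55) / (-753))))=-1043658 / 235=-4441.10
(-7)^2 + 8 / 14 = 347 / 7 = 49.57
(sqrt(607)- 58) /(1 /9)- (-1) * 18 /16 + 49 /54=-112313 /216 + 9 * sqrt(607)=-298.23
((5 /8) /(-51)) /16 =-5 /6528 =-0.00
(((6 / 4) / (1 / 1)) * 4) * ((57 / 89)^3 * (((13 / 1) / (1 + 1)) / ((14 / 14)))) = 7222527 / 704969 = 10.25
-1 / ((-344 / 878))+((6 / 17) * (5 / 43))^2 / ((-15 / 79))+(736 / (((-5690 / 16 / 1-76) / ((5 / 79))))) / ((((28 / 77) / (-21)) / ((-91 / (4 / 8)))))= -219968137117763 / 194355645476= -1131.78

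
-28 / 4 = -7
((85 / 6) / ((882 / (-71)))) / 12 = -6035 / 63504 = -0.10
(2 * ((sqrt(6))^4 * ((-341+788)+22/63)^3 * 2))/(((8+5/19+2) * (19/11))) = 3939801395989712/5417685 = 727211234.32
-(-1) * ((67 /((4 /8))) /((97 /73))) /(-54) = -4891 /2619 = -1.87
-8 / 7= -1.14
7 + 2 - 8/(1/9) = -63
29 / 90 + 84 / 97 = 1.19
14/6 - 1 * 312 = -929/3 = -309.67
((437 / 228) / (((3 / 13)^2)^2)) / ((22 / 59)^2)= 2286679343 / 470448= 4860.64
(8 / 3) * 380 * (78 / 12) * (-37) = -731120 / 3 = -243706.67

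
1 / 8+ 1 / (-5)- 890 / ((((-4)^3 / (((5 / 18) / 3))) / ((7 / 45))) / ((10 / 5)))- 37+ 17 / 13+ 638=304594967 / 505440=602.63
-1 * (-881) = 881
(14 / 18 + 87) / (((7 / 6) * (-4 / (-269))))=106255 / 21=5059.76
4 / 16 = 1 / 4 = 0.25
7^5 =16807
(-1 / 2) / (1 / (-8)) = 4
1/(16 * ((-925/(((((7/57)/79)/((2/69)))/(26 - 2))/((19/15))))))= -161/1350659840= -0.00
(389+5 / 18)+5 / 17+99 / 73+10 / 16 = 391.55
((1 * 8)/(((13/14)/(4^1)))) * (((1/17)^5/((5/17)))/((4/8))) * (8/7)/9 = 1024/48859785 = 0.00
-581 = -581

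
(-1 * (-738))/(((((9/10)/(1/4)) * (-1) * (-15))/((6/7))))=82/7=11.71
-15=-15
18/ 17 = 1.06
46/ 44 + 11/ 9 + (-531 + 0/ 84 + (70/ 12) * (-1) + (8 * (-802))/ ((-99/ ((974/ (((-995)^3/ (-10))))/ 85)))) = -295415413530794/ 552627004875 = -534.57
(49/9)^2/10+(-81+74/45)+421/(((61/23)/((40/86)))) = -5438771/2124630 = -2.56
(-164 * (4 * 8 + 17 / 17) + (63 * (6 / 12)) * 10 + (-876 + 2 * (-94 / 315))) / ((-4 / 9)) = 1881683 / 140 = 13440.59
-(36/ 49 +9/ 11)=-837/ 539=-1.55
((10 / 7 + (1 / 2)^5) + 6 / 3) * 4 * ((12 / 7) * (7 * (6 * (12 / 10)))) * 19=159030 / 7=22718.57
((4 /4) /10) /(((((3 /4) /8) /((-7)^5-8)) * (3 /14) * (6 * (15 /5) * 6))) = -62776 /81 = -775.01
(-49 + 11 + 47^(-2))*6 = -503646/2209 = -228.00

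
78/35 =2.23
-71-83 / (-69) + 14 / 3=-1498 / 23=-65.13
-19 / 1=-19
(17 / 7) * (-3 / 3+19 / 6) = 221 / 42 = 5.26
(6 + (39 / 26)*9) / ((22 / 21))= 18.61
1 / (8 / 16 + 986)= 2 / 1973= 0.00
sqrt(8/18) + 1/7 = 17/21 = 0.81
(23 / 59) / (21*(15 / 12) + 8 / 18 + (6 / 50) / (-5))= 103500 / 7081003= 0.01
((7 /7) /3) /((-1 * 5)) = -1 /15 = -0.07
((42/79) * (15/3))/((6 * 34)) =35/2686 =0.01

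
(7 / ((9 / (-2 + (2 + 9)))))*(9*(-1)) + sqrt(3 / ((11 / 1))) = -62.48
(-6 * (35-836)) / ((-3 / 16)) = -25632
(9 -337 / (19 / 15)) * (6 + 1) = -34188 / 19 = -1799.37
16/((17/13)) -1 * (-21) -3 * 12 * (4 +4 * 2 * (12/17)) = -5339/17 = -314.06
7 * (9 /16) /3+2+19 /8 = 91 /16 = 5.69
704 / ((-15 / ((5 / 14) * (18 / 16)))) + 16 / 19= -2396 / 133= -18.02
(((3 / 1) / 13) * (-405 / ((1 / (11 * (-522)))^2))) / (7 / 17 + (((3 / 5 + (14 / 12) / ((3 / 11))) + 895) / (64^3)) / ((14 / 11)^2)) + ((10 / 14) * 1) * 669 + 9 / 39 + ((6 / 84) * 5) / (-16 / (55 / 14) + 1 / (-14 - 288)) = -213205283917668490937593993 / 28636321756673527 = -7445274771.30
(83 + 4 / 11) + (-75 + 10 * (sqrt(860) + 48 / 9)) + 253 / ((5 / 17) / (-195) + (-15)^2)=309253651 / 4922742 + 20 * sqrt(215)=356.08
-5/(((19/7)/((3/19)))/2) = -210/361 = -0.58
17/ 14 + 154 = 2173/ 14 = 155.21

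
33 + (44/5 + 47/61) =12984/305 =42.57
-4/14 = -2/7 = -0.29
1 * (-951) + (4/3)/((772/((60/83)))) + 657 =-294.00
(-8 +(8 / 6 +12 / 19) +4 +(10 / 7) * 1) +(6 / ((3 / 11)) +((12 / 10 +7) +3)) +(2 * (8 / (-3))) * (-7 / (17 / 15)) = 2222608 / 33915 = 65.53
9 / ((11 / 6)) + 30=384 / 11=34.91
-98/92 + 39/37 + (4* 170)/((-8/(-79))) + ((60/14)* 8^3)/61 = 4906287717/726754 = 6750.96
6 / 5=1.20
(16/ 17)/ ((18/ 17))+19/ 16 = 299/ 144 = 2.08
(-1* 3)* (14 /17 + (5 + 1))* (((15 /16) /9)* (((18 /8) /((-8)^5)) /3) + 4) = -729808461 /8912896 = -81.88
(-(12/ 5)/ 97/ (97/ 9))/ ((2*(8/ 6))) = -0.00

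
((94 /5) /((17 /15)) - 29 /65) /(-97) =-17837 /107185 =-0.17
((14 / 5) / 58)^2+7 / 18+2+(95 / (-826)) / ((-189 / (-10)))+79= 267130169461 / 3282296850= 81.39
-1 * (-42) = 42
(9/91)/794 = 9/72254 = 0.00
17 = 17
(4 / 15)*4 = 16 / 15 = 1.07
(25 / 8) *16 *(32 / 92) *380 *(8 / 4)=304000 / 23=13217.39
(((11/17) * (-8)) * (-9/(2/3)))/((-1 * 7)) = -1188/119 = -9.98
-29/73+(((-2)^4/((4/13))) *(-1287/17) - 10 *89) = -5990435/1241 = -4827.10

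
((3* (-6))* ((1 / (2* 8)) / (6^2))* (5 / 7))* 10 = -0.22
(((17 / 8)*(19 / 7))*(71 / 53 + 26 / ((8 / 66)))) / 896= 7389917 / 5318656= 1.39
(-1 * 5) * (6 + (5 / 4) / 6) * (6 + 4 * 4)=-8195 / 12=-682.92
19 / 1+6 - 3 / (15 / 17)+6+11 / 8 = 1159 / 40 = 28.98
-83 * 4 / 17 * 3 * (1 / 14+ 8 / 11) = -61254 / 1309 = -46.79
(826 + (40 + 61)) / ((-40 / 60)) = -2781 / 2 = -1390.50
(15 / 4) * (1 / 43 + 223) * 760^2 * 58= 1204772520000 / 43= 28017965581.40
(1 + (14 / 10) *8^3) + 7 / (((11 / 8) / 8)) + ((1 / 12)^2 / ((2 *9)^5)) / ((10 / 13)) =22703295569039 / 29930757120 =758.53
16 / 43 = 0.37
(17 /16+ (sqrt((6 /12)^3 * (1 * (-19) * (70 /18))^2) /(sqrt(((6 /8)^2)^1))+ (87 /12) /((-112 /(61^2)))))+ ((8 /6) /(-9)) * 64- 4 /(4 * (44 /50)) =-33320369 /133056+ 665 * sqrt(2) /27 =-215.59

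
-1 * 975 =-975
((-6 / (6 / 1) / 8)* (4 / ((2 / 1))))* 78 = -39 / 2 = -19.50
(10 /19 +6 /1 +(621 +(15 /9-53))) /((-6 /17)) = -558331 /342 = -1632.55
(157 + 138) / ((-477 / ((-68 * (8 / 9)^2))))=1283840 / 38637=33.23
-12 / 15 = -0.80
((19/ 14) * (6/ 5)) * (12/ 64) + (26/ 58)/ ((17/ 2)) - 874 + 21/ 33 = -2651213067/ 3036880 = -873.01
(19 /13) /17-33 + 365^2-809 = 29256662 /221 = 132383.09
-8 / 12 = -2 / 3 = -0.67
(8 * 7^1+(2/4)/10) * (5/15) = 1121/60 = 18.68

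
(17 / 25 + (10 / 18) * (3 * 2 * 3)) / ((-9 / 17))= -1513 / 75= -20.17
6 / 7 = 0.86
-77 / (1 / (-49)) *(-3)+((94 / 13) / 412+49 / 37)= -1121421473 / 99086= -11317.66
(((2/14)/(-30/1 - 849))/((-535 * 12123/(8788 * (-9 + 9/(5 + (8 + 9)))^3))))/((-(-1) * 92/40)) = -26159679/430926925187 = -0.00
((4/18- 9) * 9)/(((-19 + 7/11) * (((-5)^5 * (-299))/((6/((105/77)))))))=9559/471859375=0.00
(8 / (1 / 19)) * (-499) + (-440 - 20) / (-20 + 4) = -303277 / 4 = -75819.25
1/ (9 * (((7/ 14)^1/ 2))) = 4/ 9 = 0.44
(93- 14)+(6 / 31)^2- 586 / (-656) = 25194813 / 315208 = 79.93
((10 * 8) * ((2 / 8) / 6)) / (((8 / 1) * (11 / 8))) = 10 / 33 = 0.30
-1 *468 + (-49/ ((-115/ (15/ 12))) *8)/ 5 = -53722/ 115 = -467.15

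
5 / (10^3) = 1 / 200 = 0.00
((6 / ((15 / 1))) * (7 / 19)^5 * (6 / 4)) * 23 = 1159683 / 12380495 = 0.09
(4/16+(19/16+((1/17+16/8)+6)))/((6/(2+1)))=4.75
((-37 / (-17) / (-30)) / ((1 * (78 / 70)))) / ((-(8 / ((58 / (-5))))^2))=0.14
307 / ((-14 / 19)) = -5833 / 14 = -416.64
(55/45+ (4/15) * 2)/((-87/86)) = -6794/3915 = -1.74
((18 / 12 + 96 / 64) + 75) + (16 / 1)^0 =79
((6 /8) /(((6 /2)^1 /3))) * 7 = 21 /4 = 5.25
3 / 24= 1 / 8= 0.12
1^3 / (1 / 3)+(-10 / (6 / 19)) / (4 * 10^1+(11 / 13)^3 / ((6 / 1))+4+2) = 2.31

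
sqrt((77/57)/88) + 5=sqrt(798)/228 + 5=5.12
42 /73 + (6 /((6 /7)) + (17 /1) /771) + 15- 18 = 258755 /56283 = 4.60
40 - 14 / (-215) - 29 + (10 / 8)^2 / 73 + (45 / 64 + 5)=16864863 / 1004480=16.79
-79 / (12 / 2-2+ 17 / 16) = -1264 / 81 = -15.60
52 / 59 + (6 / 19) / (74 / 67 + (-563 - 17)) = 19148425 / 21739553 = 0.88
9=9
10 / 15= 2 / 3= 0.67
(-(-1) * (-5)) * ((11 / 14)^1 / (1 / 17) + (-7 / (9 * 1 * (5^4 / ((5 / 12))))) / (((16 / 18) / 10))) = -112151 / 1680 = -66.76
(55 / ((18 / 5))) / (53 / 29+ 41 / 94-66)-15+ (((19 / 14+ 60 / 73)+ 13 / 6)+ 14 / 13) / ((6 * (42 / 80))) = -1374772400 / 101697687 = -13.52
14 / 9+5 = 59 / 9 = 6.56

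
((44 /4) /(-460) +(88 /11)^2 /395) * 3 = 15057 /36340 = 0.41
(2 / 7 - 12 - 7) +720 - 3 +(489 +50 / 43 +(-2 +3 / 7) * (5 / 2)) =713081 / 602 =1184.52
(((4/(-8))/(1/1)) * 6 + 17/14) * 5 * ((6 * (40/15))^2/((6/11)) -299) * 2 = -9125/3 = -3041.67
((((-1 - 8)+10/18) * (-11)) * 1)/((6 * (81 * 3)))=418/6561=0.06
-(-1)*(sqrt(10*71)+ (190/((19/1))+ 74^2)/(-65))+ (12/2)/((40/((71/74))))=-124699/1480+ sqrt(710)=-57.61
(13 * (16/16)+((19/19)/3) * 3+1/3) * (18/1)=258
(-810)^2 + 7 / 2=1312207 / 2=656103.50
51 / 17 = 3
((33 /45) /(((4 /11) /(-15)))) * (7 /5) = -847 /20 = -42.35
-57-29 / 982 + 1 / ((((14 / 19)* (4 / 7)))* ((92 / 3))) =-20581117 / 361376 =-56.95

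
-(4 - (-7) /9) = -43 /9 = -4.78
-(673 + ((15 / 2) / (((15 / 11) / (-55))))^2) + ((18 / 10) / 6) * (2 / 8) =-3687167 / 40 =-92179.18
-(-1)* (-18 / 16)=-9 / 8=-1.12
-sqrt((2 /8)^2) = -1 /4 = -0.25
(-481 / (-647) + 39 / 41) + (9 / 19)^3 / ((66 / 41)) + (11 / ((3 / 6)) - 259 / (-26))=877406923111 / 26018663099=33.72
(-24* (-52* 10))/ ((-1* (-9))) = 4160/ 3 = 1386.67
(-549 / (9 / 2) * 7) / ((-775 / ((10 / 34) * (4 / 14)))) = 244 / 2635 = 0.09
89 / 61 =1.46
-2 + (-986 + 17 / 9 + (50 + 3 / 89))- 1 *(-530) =-325268 / 801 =-406.08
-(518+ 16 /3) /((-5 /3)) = 314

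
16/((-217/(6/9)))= -32/651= -0.05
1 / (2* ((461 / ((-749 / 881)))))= -749 / 812282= -0.00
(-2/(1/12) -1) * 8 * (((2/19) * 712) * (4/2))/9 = -569600/171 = -3330.99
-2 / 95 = -0.02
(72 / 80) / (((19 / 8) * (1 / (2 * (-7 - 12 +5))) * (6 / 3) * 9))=-56 / 95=-0.59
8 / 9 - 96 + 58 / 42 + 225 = 8270 / 63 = 131.27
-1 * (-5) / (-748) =-5 / 748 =-0.01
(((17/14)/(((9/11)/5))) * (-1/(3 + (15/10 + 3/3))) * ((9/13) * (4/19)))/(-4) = 85/1729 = 0.05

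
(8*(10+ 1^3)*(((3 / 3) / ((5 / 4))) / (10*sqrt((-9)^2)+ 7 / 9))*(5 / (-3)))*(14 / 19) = -14784 / 15523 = -0.95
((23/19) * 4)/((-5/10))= -184/19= -9.68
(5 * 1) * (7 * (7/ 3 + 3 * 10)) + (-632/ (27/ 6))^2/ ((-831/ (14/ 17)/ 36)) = 54412519/ 127143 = 427.96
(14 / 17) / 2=7 / 17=0.41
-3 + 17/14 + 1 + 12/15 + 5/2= 88/35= 2.51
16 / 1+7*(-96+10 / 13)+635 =-203 / 13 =-15.62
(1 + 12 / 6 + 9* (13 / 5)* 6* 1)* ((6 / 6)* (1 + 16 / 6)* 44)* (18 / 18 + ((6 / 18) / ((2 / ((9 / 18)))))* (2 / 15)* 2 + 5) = 31348196 / 225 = 139325.32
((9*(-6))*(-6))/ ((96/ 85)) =2295/ 8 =286.88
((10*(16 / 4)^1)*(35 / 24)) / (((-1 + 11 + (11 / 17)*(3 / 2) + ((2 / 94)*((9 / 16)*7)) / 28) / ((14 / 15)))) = 5011328 / 1010061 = 4.96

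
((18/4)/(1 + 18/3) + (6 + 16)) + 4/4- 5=261/14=18.64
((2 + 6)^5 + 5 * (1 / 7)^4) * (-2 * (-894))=140672639724 / 2401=58589187.72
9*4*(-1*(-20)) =720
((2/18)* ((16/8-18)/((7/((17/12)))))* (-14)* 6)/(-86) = -136/387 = -0.35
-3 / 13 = -0.23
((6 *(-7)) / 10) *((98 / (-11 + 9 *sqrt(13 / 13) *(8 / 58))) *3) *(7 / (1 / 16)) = 20053152 / 1415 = 14171.84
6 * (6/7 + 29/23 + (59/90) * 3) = 19729/805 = 24.51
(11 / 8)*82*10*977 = 2203135 / 2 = 1101567.50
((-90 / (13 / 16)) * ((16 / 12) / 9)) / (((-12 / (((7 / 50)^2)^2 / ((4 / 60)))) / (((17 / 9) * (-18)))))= -163268 / 609375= -0.27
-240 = -240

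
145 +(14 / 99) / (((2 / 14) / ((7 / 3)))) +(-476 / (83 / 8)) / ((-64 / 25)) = 8146241 / 49302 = 165.23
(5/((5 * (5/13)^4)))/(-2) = -28561/1250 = -22.85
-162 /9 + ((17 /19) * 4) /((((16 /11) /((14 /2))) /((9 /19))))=-14211 /1444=-9.84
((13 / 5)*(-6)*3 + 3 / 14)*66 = -107613 / 35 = -3074.66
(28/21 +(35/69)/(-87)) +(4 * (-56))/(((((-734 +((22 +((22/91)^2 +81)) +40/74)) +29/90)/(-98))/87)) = -316008279762619067/104301420229791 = -3029.76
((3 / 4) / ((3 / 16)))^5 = 1024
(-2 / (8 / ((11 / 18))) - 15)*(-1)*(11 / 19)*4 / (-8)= -12001 / 2736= -4.39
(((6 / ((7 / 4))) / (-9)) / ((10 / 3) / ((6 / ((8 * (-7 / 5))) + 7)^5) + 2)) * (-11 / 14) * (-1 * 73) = -311988377311006 / 28561060540607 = -10.92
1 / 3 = 0.33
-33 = -33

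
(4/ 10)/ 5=2/ 25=0.08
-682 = -682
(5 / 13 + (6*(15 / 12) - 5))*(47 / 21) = 1175 / 182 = 6.46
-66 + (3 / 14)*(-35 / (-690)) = -6071 / 92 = -65.99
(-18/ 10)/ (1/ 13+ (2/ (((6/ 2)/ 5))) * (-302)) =351/ 196285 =0.00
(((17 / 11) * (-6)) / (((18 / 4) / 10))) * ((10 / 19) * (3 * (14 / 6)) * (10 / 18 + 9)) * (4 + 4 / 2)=-8187200 / 1881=-4352.58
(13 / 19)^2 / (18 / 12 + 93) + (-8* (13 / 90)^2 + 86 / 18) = 23619949 / 5117175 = 4.62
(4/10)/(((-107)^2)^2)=2/655398005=0.00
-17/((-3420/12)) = 17/285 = 0.06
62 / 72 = 31 / 36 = 0.86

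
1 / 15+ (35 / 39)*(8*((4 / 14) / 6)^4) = 361379 / 5417685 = 0.07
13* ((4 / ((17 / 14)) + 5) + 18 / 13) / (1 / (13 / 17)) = 27807 / 289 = 96.22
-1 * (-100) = 100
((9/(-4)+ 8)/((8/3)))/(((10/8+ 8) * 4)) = 69/1184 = 0.06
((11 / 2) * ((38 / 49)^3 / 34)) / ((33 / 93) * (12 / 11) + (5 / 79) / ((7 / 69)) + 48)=369549202 / 240059675205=0.00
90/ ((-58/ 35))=-1575/ 29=-54.31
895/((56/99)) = 1582.23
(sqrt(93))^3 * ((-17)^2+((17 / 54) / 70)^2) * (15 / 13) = 128009784559 * sqrt(93) / 4127760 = 299068.18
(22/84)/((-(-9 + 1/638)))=3509/120561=0.03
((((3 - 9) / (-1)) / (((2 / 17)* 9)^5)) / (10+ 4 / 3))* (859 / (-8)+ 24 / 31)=-2208044677 / 52068096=-42.41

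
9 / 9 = 1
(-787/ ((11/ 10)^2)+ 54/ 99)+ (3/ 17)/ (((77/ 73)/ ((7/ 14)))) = -18712483/ 28798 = -649.78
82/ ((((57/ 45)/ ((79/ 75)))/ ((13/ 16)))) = 42107/ 760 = 55.40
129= 129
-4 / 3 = -1.33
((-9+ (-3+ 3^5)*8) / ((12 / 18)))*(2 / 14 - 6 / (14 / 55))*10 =-671580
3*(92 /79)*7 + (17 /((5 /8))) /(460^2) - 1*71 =-486281907 /10447750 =-46.54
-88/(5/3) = -52.80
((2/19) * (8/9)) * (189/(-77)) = -48/209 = -0.23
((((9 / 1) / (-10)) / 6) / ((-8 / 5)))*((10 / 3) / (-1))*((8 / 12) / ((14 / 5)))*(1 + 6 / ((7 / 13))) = -2125 / 2352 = -0.90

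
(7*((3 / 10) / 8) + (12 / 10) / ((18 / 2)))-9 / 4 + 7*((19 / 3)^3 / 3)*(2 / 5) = 1524401 / 6480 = 235.25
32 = 32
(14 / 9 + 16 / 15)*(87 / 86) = 1711 / 645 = 2.65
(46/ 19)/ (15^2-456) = -46/ 4389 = -0.01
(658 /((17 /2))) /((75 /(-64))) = -66.06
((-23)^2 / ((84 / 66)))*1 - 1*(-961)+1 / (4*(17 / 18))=163852 / 119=1376.91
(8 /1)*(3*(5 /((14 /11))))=660 /7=94.29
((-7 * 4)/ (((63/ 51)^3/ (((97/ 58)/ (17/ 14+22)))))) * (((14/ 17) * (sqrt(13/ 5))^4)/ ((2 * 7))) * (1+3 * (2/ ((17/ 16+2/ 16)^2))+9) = -7501406536/ 1236650625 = -6.07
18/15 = 6/5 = 1.20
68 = 68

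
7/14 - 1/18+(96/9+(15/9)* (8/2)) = 17.78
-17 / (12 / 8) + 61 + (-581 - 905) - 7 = -4330 / 3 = -1443.33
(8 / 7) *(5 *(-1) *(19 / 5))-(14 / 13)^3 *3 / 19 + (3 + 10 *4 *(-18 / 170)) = -114979741 / 4967417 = -23.15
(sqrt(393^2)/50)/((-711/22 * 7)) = -1441/41475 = -0.03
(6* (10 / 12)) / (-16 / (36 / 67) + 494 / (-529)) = -23805 / 146218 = -0.16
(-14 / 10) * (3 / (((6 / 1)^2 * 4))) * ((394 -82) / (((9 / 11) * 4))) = -1001 / 360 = -2.78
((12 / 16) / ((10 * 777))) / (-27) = -1 / 279720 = -0.00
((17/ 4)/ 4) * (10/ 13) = 0.82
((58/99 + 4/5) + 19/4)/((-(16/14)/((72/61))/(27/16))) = -2296161/214720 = -10.69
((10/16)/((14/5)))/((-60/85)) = -425/1344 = -0.32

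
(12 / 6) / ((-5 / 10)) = -4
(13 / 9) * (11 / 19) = 143 / 171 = 0.84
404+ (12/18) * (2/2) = 404.67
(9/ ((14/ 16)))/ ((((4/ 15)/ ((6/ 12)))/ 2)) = 270/ 7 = 38.57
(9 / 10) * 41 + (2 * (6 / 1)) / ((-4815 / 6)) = 39467 / 1070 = 36.89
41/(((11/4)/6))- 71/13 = 12011/143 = 83.99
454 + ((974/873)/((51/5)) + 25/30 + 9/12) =81155227/178092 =455.69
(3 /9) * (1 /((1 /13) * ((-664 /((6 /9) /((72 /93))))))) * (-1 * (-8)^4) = 51584 /2241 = 23.02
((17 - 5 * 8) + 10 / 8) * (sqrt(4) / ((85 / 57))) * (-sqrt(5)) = 4959 * sqrt(5) / 170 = 65.23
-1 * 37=-37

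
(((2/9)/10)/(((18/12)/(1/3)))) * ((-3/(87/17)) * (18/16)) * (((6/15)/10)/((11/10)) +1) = -323/95700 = -0.00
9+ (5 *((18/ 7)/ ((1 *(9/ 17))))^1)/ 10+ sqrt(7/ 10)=sqrt(70)/ 10+ 80/ 7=12.27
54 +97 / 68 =3769 / 68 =55.43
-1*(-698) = 698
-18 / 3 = -6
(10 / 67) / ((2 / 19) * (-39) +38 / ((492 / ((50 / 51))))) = -1191870 / 32178023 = -0.04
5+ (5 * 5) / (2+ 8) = 15 / 2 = 7.50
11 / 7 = 1.57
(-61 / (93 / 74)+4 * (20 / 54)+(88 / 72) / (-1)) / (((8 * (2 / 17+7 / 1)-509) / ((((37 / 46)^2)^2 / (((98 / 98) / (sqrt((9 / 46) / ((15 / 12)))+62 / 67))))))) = 1287460521433 * sqrt(230) / 1104020765715600+1287460521433 / 31123166046120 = 0.06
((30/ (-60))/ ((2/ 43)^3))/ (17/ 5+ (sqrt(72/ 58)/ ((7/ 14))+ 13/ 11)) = -887695655/ 624896+ 240508675 *sqrt(29)/ 1874688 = -729.67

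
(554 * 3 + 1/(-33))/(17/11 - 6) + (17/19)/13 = -373.03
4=4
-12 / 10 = -6 / 5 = -1.20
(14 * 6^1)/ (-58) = -42/ 29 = -1.45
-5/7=-0.71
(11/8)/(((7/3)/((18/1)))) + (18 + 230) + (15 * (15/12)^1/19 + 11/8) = 277671/1064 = 260.97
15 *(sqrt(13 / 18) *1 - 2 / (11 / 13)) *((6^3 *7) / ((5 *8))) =-14742 / 11+189 *sqrt(26) / 2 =-858.32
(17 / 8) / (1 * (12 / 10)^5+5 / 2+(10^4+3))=53125 / 250199708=0.00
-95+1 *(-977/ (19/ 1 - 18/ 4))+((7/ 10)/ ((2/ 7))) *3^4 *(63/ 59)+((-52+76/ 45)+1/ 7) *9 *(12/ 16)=-34626799/ 119770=-289.11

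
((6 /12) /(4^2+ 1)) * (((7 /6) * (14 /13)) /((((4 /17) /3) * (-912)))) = -0.00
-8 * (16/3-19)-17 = 92.33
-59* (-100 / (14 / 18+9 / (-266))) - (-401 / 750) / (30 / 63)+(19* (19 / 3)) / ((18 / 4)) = 956760185209 / 120217500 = 7958.58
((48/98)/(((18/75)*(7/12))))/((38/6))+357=2330169/6517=357.55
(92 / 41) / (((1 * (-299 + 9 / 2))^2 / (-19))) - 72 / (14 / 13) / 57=-6149132 / 5240333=-1.17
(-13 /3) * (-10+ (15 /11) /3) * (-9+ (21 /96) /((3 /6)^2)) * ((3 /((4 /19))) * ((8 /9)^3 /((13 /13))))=-8990800 /2673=-3363.56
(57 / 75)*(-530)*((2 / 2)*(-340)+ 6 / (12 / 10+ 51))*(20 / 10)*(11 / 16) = 32754689 / 174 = 188245.34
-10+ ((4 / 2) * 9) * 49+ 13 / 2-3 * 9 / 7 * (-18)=13271 / 14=947.93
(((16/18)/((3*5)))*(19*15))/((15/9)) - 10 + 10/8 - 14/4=-127/60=-2.12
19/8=2.38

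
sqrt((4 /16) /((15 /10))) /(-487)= -sqrt(6) /2922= -0.00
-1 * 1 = -1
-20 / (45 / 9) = -4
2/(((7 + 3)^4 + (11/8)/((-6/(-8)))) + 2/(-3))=12/60007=0.00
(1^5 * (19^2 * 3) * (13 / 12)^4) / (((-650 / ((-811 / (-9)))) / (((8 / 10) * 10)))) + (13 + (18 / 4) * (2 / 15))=-637930207 / 388800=-1640.77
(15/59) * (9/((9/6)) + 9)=225/59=3.81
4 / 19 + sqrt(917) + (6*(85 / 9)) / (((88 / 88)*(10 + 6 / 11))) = 18461 / 3306 + sqrt(917) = 35.87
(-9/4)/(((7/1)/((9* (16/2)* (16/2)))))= -1296/7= -185.14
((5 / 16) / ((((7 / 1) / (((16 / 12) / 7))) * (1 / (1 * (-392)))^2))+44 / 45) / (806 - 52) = 29422 / 16965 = 1.73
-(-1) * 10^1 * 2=20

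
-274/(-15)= 274/15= 18.27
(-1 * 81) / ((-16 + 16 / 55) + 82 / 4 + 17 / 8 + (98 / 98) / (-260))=-51480 / 4393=-11.72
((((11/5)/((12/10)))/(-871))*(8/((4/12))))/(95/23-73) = 23/31356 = 0.00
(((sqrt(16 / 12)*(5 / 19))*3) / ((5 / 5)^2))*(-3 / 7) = -30*sqrt(3) / 133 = -0.39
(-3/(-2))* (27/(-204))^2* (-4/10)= -243/23120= -0.01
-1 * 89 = -89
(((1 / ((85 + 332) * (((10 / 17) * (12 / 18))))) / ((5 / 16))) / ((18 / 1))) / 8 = 17 / 125100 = 0.00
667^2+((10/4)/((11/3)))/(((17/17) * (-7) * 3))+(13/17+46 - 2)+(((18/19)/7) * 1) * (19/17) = 1164836907/2618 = 444933.88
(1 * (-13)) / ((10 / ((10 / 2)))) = -13 / 2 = -6.50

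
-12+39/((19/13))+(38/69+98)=148451/1311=113.23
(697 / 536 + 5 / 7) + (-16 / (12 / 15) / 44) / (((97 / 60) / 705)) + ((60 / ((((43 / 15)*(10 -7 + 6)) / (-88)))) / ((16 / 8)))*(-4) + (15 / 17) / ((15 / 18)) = 626723370159 / 2926473704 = 214.16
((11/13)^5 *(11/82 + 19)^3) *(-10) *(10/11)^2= -642623938122375/25589884853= -25112.42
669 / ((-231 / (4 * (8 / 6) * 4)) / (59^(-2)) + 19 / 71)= -3039936 / 171274427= -0.02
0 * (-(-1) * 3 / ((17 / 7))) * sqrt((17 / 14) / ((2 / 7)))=0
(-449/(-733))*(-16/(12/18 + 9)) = -21552/21257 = -1.01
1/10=0.10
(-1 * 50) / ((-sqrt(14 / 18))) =150 * sqrt(7) / 7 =56.69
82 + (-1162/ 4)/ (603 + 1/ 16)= 786570/ 9649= 81.52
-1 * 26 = -26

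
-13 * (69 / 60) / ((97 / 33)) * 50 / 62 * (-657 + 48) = 30045015 / 12028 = 2497.92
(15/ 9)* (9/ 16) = 0.94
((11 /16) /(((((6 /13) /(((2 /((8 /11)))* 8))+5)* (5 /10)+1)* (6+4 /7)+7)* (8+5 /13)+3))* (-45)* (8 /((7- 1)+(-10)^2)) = -143143 /15640088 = -0.01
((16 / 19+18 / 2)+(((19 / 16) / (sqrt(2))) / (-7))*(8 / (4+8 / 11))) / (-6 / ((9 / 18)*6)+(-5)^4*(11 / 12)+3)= 2244 / 130853 - 627*sqrt(2) / 2506868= 0.02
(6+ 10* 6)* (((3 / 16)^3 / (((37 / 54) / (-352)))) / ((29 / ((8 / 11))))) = -5.61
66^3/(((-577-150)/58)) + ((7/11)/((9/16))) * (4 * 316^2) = 30871897744/71973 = 428937.21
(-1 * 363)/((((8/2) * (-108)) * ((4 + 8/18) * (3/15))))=121/128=0.95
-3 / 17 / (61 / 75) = -225 / 1037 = -0.22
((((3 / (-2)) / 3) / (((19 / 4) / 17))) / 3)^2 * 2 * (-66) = -50864 / 1083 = -46.97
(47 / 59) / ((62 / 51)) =2397 / 3658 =0.66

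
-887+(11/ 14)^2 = -173731/ 196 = -886.38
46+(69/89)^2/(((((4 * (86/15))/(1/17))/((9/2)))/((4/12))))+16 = 5744143237/92644016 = 62.00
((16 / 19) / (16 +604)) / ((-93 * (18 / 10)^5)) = -2500 / 3234527073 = -0.00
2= 2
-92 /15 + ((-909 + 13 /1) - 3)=-13577 /15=-905.13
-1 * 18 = -18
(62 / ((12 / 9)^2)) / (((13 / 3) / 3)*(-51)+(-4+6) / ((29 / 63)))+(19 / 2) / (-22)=-496181 / 530728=-0.93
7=7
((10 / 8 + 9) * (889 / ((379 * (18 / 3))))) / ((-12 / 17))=-619633 / 109152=-5.68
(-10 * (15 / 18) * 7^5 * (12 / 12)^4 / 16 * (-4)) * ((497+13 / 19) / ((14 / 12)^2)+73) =3501849925 / 228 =15358990.90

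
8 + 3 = 11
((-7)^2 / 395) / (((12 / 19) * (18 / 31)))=28861 / 85320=0.34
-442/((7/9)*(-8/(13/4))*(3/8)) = 8619/14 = 615.64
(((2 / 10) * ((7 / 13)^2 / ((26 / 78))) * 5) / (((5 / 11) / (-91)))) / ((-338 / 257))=2908983 / 21970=132.41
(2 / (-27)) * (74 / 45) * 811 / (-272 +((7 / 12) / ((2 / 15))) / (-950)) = 36488512 / 100467621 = 0.36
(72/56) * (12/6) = 18/7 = 2.57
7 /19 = 0.37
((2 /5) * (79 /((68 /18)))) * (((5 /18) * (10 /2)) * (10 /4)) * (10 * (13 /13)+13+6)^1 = 842.28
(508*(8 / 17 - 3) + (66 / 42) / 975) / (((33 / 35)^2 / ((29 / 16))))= -2619.80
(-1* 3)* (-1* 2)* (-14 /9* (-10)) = 280 /3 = 93.33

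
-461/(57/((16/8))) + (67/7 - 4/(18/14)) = -11629/1197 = -9.72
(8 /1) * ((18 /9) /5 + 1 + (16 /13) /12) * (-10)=-4688 /39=-120.21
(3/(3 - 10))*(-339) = 1017/7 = 145.29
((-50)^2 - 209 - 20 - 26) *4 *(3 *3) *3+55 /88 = 1939685 /8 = 242460.62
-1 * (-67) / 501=67 / 501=0.13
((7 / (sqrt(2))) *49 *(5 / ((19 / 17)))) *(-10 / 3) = -145775 *sqrt(2) / 57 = -3616.79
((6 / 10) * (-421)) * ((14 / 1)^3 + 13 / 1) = -696418.20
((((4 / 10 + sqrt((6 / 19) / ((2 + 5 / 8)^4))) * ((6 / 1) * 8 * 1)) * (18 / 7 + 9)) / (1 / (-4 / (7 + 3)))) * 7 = -15552 / 25 - 55296 * sqrt(114) / 4655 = -748.91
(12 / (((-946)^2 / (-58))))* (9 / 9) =-174 / 223729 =-0.00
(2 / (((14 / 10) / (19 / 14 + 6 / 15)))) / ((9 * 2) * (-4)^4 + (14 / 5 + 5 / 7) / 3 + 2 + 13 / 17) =0.00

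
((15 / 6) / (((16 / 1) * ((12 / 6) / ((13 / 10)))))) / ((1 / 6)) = 0.61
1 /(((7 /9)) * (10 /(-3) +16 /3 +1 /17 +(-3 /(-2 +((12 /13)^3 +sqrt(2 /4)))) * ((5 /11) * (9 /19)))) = 122228876645865 /265027766215807 - 70845213969387 * sqrt(2) /1325138831079035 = 0.39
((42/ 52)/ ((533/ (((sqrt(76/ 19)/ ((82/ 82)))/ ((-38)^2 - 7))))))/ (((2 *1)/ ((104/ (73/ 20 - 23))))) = -560/ 98803809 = -0.00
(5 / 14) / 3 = 5 / 42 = 0.12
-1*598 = -598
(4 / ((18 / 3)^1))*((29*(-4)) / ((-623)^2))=-232 / 1164387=-0.00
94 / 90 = 47 / 45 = 1.04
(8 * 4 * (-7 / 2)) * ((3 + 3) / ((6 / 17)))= -1904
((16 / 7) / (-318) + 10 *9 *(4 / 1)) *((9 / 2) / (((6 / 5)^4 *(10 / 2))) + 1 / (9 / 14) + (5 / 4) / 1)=3894031 / 3339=1166.23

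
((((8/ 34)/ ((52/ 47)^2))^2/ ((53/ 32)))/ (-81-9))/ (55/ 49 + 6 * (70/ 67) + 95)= -16019992723/ 6617481730089750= -0.00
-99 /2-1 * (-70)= 41 /2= 20.50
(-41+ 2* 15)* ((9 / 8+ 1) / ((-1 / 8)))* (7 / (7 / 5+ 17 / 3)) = 19635 / 106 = 185.24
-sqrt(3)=-1.73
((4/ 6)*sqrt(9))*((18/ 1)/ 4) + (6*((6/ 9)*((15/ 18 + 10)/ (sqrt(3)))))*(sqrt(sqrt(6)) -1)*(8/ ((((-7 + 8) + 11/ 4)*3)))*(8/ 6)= 9 + 3328*sqrt(3)*(-1 + 6^(1/ 4))/ 243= 22.40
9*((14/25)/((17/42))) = 5292/425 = 12.45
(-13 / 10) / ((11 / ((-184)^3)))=40491776 / 55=736214.11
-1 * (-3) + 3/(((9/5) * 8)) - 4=-19/24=-0.79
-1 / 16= -0.06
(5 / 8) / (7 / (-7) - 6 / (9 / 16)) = -3 / 56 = -0.05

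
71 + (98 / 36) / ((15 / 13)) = 19807 / 270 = 73.36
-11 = -11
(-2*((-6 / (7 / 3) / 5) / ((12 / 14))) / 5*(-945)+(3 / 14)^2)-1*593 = -803359 / 980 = -819.75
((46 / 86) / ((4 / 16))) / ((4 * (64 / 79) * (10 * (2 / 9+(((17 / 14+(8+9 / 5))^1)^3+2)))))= 0.00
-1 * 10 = -10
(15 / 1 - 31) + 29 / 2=-3 / 2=-1.50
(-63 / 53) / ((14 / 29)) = -261 / 106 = -2.46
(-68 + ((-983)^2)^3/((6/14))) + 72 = 6315665890239968995/3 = 2105221963413322998.33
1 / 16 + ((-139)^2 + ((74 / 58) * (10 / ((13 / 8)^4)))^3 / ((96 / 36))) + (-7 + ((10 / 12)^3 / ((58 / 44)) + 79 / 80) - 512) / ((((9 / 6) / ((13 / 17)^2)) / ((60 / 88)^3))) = 808228582644690931567210796489 / 41965398192721346011935552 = 19259.40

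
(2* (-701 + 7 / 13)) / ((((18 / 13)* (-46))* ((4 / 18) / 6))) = 593.87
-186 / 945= -62 / 315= -0.20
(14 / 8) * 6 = 21 / 2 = 10.50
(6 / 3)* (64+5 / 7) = 906 / 7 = 129.43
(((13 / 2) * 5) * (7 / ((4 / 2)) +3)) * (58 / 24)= 24505 / 48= 510.52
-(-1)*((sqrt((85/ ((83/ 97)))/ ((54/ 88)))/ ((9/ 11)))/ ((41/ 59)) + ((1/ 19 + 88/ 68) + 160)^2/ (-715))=-543194645/ 14919047 + 1298*sqrt(22583055)/ 275643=-14.03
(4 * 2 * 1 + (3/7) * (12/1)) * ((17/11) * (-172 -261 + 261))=-3493.61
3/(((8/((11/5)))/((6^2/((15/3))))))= 297/50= 5.94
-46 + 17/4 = -167/4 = -41.75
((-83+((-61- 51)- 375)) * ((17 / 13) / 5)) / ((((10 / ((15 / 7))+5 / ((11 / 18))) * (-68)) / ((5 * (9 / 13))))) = 84645 / 143312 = 0.59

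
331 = 331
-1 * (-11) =11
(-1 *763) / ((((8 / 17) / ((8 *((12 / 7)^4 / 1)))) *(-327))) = 117504 / 343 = 342.58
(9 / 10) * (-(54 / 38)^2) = -6561 / 3610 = -1.82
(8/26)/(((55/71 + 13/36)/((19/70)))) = 97128/1320865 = 0.07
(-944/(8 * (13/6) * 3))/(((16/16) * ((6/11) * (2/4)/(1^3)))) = -2596/39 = -66.56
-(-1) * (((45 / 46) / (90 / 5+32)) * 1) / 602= 9 / 276920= 0.00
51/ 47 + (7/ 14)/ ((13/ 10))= 898/ 611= 1.47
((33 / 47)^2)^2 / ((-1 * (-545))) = 1185921 / 2659426145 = 0.00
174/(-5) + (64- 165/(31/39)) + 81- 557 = -101429/155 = -654.38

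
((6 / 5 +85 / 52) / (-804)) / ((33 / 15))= -1 / 624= -0.00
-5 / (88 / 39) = -195 / 88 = -2.22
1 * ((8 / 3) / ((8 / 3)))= 1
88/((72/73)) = 803/9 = 89.22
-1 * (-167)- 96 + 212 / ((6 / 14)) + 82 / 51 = 567.27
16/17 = 0.94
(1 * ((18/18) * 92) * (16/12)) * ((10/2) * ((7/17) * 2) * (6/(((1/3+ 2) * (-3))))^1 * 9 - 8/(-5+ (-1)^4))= -186208/51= -3651.14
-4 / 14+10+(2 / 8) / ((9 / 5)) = 2483 / 252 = 9.85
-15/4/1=-15/4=-3.75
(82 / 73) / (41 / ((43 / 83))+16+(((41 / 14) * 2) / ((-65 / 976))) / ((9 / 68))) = -14438970 / 7318552147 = -0.00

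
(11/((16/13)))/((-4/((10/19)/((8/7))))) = -1.03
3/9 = 1/3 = 0.33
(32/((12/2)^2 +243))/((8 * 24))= 1/1674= 0.00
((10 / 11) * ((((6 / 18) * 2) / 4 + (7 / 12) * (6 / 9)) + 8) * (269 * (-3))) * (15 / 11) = -94150 / 11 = -8559.09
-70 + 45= -25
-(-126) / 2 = 63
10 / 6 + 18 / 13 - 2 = 41 / 39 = 1.05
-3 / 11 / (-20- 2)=3 / 242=0.01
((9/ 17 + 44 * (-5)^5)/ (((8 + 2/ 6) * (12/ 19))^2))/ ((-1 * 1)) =843834251/ 170000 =4963.73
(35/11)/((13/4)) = 140/143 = 0.98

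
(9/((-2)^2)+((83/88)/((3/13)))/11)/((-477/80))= -76130/173151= -0.44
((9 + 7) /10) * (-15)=-24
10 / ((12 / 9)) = 15 / 2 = 7.50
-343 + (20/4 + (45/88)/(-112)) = -3331373/9856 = -338.00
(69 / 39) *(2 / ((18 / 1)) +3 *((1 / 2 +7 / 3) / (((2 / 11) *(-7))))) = -38065 / 3276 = -11.62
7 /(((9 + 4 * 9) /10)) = 14 /9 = 1.56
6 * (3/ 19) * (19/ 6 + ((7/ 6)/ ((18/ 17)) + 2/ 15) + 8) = 6697/ 570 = 11.75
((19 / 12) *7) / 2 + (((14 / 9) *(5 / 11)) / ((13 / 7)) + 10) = 163937 / 10296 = 15.92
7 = 7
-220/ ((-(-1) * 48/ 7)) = -385/ 12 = -32.08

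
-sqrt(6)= -2.45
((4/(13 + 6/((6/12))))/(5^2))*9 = 0.06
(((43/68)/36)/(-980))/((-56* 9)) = 43/1209116160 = 0.00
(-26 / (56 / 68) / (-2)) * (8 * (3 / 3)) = 884 / 7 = 126.29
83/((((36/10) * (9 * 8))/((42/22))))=2905/4752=0.61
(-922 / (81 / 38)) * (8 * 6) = -560576 / 27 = -20762.07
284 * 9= 2556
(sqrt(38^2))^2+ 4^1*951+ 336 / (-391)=2051632 / 391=5247.14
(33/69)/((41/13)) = 143/943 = 0.15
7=7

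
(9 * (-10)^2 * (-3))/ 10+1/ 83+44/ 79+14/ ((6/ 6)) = -1674861/ 6557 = -255.43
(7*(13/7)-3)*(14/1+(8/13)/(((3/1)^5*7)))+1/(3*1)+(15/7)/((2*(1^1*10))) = 12422561/88452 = 140.44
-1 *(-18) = 18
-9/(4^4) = -9/256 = -0.04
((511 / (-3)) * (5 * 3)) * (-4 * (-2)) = -20440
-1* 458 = -458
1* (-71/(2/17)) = -1207/2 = -603.50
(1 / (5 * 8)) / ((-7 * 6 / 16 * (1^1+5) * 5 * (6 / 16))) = -4 / 4725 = -0.00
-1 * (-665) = 665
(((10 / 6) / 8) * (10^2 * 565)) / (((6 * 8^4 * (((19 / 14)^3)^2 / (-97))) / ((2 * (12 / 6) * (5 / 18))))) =-8.26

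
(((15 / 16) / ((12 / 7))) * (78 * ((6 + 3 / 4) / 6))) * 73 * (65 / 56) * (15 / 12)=5082.69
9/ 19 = 0.47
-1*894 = -894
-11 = -11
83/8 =10.38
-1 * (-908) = 908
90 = 90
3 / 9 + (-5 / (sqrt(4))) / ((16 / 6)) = -29 / 48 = -0.60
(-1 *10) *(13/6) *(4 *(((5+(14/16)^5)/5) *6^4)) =-123841.99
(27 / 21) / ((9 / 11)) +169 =1194 / 7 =170.57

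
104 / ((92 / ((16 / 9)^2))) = 6656 / 1863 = 3.57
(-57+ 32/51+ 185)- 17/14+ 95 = 158803/714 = 222.41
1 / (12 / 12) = 1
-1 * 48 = -48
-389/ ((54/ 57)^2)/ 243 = -140429/ 78732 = -1.78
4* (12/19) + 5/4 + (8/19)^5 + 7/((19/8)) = 66725103/9904396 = 6.74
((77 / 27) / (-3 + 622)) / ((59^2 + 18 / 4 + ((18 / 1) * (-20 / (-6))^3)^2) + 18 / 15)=770 / 74862732171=0.00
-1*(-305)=305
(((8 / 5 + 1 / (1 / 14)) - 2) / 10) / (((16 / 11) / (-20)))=-187 / 10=-18.70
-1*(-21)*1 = 21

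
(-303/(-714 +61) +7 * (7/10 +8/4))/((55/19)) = 2402493/359150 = 6.69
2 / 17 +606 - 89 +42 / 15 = 44193 / 85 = 519.92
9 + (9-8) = 10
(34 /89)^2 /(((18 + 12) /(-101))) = -58378 /118815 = -0.49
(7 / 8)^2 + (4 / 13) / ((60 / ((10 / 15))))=28793 / 37440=0.77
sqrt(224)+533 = 4 * sqrt(14)+533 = 547.97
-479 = -479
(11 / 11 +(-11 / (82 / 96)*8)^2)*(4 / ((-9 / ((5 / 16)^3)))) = -2230482125 / 15492096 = -143.98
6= 6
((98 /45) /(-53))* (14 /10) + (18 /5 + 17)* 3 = 61.74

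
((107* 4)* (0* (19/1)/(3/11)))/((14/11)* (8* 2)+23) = 0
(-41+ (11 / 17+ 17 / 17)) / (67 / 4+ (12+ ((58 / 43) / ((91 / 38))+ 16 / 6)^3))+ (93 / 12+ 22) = 3587965180610657 / 123213914093404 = 29.12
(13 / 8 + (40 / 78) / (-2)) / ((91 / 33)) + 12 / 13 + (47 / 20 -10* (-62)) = 4216681 / 6760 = 623.77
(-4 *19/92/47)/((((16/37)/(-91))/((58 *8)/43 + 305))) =1168.02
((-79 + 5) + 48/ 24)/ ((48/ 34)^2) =-289/ 8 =-36.12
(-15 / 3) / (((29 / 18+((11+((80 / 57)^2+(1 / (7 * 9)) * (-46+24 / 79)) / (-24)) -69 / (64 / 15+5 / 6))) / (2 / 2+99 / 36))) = 2290788675 / 118529051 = 19.33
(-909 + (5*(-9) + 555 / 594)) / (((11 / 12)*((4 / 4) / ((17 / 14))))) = -3208019 / 2541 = -1262.50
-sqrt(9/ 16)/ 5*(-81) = 243/ 20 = 12.15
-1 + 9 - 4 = 4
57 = 57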